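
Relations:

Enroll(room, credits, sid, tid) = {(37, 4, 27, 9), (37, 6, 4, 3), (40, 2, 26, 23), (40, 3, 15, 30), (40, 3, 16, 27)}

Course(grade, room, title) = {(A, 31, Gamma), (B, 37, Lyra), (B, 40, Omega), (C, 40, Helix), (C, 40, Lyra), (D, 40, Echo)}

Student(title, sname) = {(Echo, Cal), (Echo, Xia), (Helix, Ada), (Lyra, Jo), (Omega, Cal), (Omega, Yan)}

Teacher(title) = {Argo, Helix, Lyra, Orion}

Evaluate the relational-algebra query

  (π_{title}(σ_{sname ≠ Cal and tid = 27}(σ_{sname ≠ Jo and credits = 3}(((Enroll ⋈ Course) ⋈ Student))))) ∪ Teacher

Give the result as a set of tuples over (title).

{Argo, Echo, Helix, Lyra, Omega, Orion}

Joining Enroll and Course on room yields {(37, 4, 27, 9, B, Lyra), (37, 6, 4, 3, B, Lyra), (40, 2, 26, 23, B, Omega), (40, 2, 26, 23, C, Helix), (40, 2, 26, 23, C, Lyra), (40, 2, 26, 23, D, Echo), (40, 3, 15, 30, B, Omega), (40, 3, 15, 30, C, Helix), (40, 3, 15, 30, C, Lyra), (40, 3, 15, 30, D, Echo), (40, 3, 16, 27, B, Omega), (40, 3, 16, 27, C, Helix), (40, 3, 16, 27, C, Lyra), (40, 3, 16, 27, D, Echo)}.
Joining (Enroll ⋈ Course) and Student on title yields {(37, 4, 27, 9, B, Lyra, Jo), (37, 6, 4, 3, B, Lyra, Jo), (40, 2, 26, 23, B, Omega, Cal), (40, 2, 26, 23, B, Omega, Yan), (40, 2, 26, 23, C, Helix, Ada), (40, 2, 26, 23, C, Lyra, Jo), (40, 2, 26, 23, D, Echo, Cal), (40, 2, 26, 23, D, Echo, Xia), (40, 3, 15, 30, B, Omega, Cal), (40, 3, 15, 30, B, Omega, Yan), (40, 3, 15, 30, C, Helix, Ada), (40, 3, 15, 30, C, Lyra, Jo), (40, 3, 15, 30, D, Echo, Cal), (40, 3, 15, 30, D, Echo, Xia), (40, 3, 16, 27, B, Omega, Cal), (40, 3, 16, 27, B, Omega, Yan), (40, 3, 16, 27, C, Helix, Ada), (40, 3, 16, 27, C, Lyra, Jo), (40, 3, 16, 27, D, Echo, Cal), (40, 3, 16, 27, D, Echo, Xia)}.
Filtering on sname ≠ Jo and credits = 3 leaves {(40, 3, 15, 30, B, Omega, Cal), (40, 3, 15, 30, B, Omega, Yan), (40, 3, 15, 30, C, Helix, Ada), (40, 3, 15, 30, D, Echo, Cal), (40, 3, 15, 30, D, Echo, Xia), (40, 3, 16, 27, B, Omega, Cal), (40, 3, 16, 27, B, Omega, Yan), (40, 3, 16, 27, C, Helix, Ada), (40, 3, 16, 27, D, Echo, Cal), (40, 3, 16, 27, D, Echo, Xia)}.
Filtering on sname ≠ Cal and tid = 27 leaves {(40, 3, 16, 27, B, Omega, Yan), (40, 3, 16, 27, C, Helix, Ada), (40, 3, 16, 27, D, Echo, Xia)}.
Keep only column(s) title: {Echo, Helix, Omega}
Taking the union: {Argo, Echo, Helix, Lyra, Omega, Orion}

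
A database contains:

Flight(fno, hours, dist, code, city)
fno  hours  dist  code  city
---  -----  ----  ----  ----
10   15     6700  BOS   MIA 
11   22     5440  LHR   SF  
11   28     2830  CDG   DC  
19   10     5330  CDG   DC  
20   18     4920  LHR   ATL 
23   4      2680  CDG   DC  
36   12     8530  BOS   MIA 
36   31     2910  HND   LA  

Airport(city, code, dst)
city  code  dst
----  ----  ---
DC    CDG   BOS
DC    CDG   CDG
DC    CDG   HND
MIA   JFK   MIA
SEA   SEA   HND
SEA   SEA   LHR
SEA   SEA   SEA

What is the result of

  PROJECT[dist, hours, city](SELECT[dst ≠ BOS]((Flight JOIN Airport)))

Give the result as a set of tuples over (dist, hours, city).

{(2680, 4, DC), (2830, 28, DC), (5330, 10, DC)}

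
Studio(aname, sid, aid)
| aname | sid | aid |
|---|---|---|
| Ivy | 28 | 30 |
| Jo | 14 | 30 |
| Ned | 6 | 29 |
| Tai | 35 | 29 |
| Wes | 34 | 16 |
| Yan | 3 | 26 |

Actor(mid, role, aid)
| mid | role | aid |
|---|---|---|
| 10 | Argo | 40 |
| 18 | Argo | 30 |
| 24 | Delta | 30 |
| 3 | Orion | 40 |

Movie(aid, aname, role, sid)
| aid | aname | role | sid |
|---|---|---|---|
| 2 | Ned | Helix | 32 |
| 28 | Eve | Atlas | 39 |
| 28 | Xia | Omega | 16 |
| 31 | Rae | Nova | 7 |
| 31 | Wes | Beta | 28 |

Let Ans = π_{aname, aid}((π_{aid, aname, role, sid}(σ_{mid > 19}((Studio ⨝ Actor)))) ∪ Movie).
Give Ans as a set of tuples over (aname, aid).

{(Eve, 28), (Ivy, 30), (Jo, 30), (Ned, 2), (Rae, 31), (Wes, 31), (Xia, 28)}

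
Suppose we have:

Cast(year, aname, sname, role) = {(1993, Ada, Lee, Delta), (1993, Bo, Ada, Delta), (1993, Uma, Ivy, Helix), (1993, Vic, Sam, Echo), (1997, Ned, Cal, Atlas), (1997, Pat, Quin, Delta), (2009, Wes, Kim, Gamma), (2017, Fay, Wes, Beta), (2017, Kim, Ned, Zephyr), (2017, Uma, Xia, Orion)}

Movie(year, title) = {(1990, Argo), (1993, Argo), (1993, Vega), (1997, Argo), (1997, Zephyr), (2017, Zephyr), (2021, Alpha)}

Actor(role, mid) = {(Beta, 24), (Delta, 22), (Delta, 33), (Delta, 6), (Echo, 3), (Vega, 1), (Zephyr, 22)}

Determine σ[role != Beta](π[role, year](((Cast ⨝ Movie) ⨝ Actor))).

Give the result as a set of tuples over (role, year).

Cast ⋈ Movie (natural join on year): {(1993, Ada, Lee, Delta, Argo), (1993, Ada, Lee, Delta, Vega), (1993, Bo, Ada, Delta, Argo), (1993, Bo, Ada, Delta, Vega), (1993, Uma, Ivy, Helix, Argo), (1993, Uma, Ivy, Helix, Vega), (1993, Vic, Sam, Echo, Argo), (1993, Vic, Sam, Echo, Vega), (1997, Ned, Cal, Atlas, Argo), (1997, Ned, Cal, Atlas, Zephyr), (1997, Pat, Quin, Delta, Argo), (1997, Pat, Quin, Delta, Zephyr), (2017, Fay, Wes, Beta, Zephyr), (2017, Kim, Ned, Zephyr, Zephyr), (2017, Uma, Xia, Orion, Zephyr)}
(Cast ⨝ Movie) ⋈ Actor (natural join on role): {(1993, Ada, Lee, Delta, Argo, 22), (1993, Ada, Lee, Delta, Argo, 33), (1993, Ada, Lee, Delta, Argo, 6), (1993, Ada, Lee, Delta, Vega, 22), (1993, Ada, Lee, Delta, Vega, 33), (1993, Ada, Lee, Delta, Vega, 6), (1993, Bo, Ada, Delta, Argo, 22), (1993, Bo, Ada, Delta, Argo, 33), (1993, Bo, Ada, Delta, Argo, 6), (1993, Bo, Ada, Delta, Vega, 22), (1993, Bo, Ada, Delta, Vega, 33), (1993, Bo, Ada, Delta, Vega, 6), (1993, Vic, Sam, Echo, Argo, 3), (1993, Vic, Sam, Echo, Vega, 3), (1997, Pat, Quin, Delta, Argo, 22), (1997, Pat, Quin, Delta, Argo, 33), (1997, Pat, Quin, Delta, Argo, 6), (1997, Pat, Quin, Delta, Zephyr, 22), (1997, Pat, Quin, Delta, Zephyr, 33), (1997, Pat, Quin, Delta, Zephyr, 6), (2017, Fay, Wes, Beta, Zephyr, 24), (2017, Kim, Ned, Zephyr, Zephyr, 22)}
π_{role, year} gives {(Beta, 2017), (Delta, 1993), (Delta, 1997), (Echo, 1993), (Zephyr, 2017)} (17 duplicate(s) eliminated).
Apply σ_{role != Beta}; surviving tuples: {(Delta, 1993), (Delta, 1997), (Echo, 1993), (Zephyr, 2017)}

{(Delta, 1993), (Delta, 1997), (Echo, 1993), (Zephyr, 2017)}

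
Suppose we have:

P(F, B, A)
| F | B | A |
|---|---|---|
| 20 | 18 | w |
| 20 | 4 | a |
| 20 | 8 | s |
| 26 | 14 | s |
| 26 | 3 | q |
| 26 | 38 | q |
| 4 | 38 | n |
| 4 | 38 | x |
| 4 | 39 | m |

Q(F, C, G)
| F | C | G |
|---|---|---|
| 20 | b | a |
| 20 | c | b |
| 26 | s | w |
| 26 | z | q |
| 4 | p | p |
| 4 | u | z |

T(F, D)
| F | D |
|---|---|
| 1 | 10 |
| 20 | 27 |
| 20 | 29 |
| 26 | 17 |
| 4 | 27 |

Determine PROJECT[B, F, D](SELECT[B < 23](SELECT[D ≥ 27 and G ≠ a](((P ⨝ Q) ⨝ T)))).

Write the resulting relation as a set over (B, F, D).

{(18, 20, 27), (18, 20, 29), (4, 20, 27), (4, 20, 29), (8, 20, 27), (8, 20, 29)}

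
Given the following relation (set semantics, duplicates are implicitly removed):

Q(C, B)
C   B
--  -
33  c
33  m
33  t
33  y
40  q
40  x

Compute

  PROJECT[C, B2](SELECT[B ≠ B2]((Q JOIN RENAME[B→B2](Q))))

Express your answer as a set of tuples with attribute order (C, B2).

{(33, c), (33, m), (33, t), (33, y), (40, q), (40, x)}

ρ[B→B2]: schema becomes (C, B2); tuples unchanged.
Natural join on C: {(33, c, c), (33, c, m), (33, c, t), (33, c, y), (33, m, c), (33, m, m), (33, m, t), (33, m, y), (33, t, c), (33, t, m), (33, t, t), (33, t, y), (33, y, c), (33, y, m), (33, y, t), (33, y, y), (40, q, q), (40, q, x), (40, x, q), (40, x, x)}
Selection B ≠ B2: {(33, c, m), (33, c, t), (33, c, y), (33, m, c), (33, m, t), (33, m, y), (33, t, c), (33, t, m), (33, t, y), (33, y, c), (33, y, m), (33, y, t), (40, q, x), (40, x, q)}
Projecting to C, B2 (8 duplicate(s) eliminated): {(33, c), (33, m), (33, t), (33, y), (40, q), (40, x)}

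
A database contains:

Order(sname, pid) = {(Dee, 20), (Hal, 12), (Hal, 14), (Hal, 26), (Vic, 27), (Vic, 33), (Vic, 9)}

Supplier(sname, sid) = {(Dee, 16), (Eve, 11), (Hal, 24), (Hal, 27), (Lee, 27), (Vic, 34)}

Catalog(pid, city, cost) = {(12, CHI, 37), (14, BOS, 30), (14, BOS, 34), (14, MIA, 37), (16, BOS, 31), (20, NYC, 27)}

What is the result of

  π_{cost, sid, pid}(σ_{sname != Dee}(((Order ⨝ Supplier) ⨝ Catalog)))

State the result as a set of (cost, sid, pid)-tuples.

{(30, 24, 14), (30, 27, 14), (34, 24, 14), (34, 27, 14), (37, 24, 12), (37, 24, 14), (37, 27, 12), (37, 27, 14)}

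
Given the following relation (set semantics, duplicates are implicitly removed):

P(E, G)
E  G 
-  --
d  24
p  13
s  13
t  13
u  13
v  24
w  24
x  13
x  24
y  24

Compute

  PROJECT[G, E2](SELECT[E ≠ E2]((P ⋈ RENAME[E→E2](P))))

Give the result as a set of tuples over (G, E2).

ρ[E→E2]: schema becomes (E2, G); tuples unchanged.
Natural join on G: {(d, 24, d), (d, 24, v), (d, 24, w), (d, 24, x), (d, 24, y), (p, 13, p), (p, 13, s), (p, 13, t), (p, 13, u), (p, 13, x), (s, 13, p), (s, 13, s), (s, 13, t), (s, 13, u), (s, 13, x), (t, 13, p), (t, 13, s), (t, 13, t), (t, 13, u), (t, 13, x), (u, 13, p), (u, 13, s), (u, 13, t), (u, 13, u), (u, 13, x), (v, 24, d), (v, 24, v), (v, 24, w), (v, 24, x), (v, 24, y), (w, 24, d), (w, 24, v), (w, 24, w), (w, 24, x), (w, 24, y), (x, 13, p), (x, 13, s), (x, 13, t), (x, 13, u), (x, 13, x), (x, 24, d), (x, 24, v), (x, 24, w), (x, 24, x), (x, 24, y), (y, 24, d), (y, 24, v), (y, 24, w), (y, 24, x), (y, 24, y)}
Apply σ_{E ≠ E2}; surviving tuples: {(d, 24, v), (d, 24, w), (d, 24, x), (d, 24, y), (p, 13, s), (p, 13, t), (p, 13, u), (p, 13, x), (s, 13, p), (s, 13, t), (s, 13, u), (s, 13, x), (t, 13, p), (t, 13, s), (t, 13, u), (t, 13, x), (u, 13, p), (u, 13, s), (u, 13, t), (u, 13, x), (v, 24, d), (v, 24, w), (v, 24, x), (v, 24, y), (w, 24, d), (w, 24, v), (w, 24, x), (w, 24, y), (x, 13, p), (x, 13, s), (x, 13, t), (x, 13, u), (x, 24, d), (x, 24, v), (x, 24, w), (x, 24, y), (y, 24, d), (y, 24, v), (y, 24, w), (y, 24, x)}
π[G, E2]: project onto (G, E2) (30 duplicate(s) eliminated) → {(13, p), (13, s), (13, t), (13, u), (13, x), (24, d), (24, v), (24, w), (24, x), (24, y)}

{(13, p), (13, s), (13, t), (13, u), (13, x), (24, d), (24, v), (24, w), (24, x), (24, y)}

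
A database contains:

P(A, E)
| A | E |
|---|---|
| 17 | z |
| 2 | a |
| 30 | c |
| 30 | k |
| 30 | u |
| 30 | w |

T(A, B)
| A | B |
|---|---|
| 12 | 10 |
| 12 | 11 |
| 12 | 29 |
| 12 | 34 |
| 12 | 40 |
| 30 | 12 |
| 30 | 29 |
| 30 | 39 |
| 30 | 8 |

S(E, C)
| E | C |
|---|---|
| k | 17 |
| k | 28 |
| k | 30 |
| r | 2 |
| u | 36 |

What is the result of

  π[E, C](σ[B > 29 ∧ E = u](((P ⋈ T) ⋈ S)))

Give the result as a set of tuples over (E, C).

{(u, 36)}

P ⋈ T (natural join on A): {(30, c, 12), (30, c, 29), (30, c, 39), (30, c, 8), (30, k, 12), (30, k, 29), (30, k, 39), (30, k, 8), (30, u, 12), (30, u, 29), (30, u, 39), (30, u, 8), (30, w, 12), (30, w, 29), (30, w, 39), (30, w, 8)}
(P ⋈ T) ⋈ S (natural join on E): {(30, k, 12, 17), (30, k, 12, 28), (30, k, 12, 30), (30, k, 29, 17), (30, k, 29, 28), (30, k, 29, 30), (30, k, 39, 17), (30, k, 39, 28), (30, k, 39, 30), (30, k, 8, 17), (30, k, 8, 28), (30, k, 8, 30), (30, u, 12, 36), (30, u, 29, 36), (30, u, 39, 36), (30, u, 8, 36)}
Apply σ_{B > 29 ∧ E = u}; surviving tuples: {(30, u, 39, 36)}
Projecting to E, C: {(u, 36)}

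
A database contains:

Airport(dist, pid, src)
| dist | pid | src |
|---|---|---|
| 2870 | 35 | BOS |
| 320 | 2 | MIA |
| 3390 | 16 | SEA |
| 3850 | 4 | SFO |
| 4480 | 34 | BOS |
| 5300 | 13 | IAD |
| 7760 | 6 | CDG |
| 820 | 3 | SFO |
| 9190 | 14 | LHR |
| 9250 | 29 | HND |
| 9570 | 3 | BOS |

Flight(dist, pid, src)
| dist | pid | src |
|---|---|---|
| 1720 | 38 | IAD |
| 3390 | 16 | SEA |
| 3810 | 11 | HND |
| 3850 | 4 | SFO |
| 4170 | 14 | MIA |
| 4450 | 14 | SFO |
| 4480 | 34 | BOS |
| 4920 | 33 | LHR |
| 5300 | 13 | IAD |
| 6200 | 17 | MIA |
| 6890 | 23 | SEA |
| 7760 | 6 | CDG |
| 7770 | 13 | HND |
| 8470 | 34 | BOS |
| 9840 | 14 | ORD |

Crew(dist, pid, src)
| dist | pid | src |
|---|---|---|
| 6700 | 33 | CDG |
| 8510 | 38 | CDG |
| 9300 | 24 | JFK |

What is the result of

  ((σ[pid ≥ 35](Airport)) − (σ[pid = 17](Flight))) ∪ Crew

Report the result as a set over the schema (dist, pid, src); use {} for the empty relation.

{(2870, 35, BOS), (6700, 33, CDG), (8510, 38, CDG), (9300, 24, JFK)}

Selection pid ≥ 35: {(2870, 35, BOS)}
Selection pid = 17: {(6200, 17, MIA)}
Difference: {(2870, 35, BOS)} with {(6200, 17, MIA)} → {(2870, 35, BOS)}
Union: {(2870, 35, BOS)} with {(6700, 33, CDG), (8510, 38, CDG), (9300, 24, JFK)} → {(2870, 35, BOS), (6700, 33, CDG), (8510, 38, CDG), (9300, 24, JFK)}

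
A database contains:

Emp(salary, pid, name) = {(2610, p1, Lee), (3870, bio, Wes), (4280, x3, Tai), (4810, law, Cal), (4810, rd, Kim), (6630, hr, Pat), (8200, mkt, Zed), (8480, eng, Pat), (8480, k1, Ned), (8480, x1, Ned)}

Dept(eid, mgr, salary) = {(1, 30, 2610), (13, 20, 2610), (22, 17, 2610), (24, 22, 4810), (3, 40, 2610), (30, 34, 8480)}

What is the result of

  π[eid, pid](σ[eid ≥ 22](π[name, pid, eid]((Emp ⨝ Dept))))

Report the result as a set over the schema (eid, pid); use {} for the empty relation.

Joining Emp and Dept on salary yields {(2610, p1, Lee, 1, 30), (2610, p1, Lee, 13, 20), (2610, p1, Lee, 22, 17), (2610, p1, Lee, 3, 40), (4810, law, Cal, 24, 22), (4810, rd, Kim, 24, 22), (8480, eng, Pat, 30, 34), (8480, k1, Ned, 30, 34), (8480, x1, Ned, 30, 34)}.
π[name, pid, eid]: project onto (name, pid, eid) → {(Cal, law, 24), (Kim, rd, 24), (Lee, p1, 1), (Lee, p1, 13), (Lee, p1, 22), (Lee, p1, 3), (Ned, k1, 30), (Ned, x1, 30), (Pat, eng, 30)}
σ[eid ≥ 22]: keep tuples satisfying eid ≥ 22 → {(Cal, law, 24), (Kim, rd, 24), (Lee, p1, 22), (Ned, k1, 30), (Ned, x1, 30), (Pat, eng, 30)}
π[eid, pid]: project onto (eid, pid) → {(22, p1), (24, law), (24, rd), (30, eng), (30, k1), (30, x1)}

{(22, p1), (24, law), (24, rd), (30, eng), (30, k1), (30, x1)}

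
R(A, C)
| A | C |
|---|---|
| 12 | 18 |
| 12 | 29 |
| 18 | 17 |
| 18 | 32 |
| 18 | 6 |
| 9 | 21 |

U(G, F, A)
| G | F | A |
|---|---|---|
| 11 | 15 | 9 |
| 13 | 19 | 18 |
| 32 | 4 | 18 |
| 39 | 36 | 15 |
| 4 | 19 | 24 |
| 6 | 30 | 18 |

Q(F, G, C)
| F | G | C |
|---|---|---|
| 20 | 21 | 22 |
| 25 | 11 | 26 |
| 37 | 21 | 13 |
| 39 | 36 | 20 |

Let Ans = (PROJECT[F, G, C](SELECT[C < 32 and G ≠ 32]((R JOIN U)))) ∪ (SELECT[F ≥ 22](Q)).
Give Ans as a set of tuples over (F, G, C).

Joining R and U on A yields {(18, 17, 13, 19), (18, 17, 32, 4), (18, 17, 6, 30), (18, 32, 13, 19), (18, 32, 32, 4), (18, 32, 6, 30), (18, 6, 13, 19), (18, 6, 32, 4), (18, 6, 6, 30), (9, 21, 11, 15)}.
Filtering on C < 32 and G ≠ 32 leaves {(18, 17, 13, 19), (18, 17, 6, 30), (18, 6, 13, 19), (18, 6, 6, 30), (9, 21, 11, 15)}.
Projecting to F, G, C: {(15, 11, 21), (19, 13, 17), (19, 13, 6), (30, 6, 17), (30, 6, 6)}
Filtering on F ≥ 22 leaves {(25, 11, 26), (37, 21, 13), (39, 36, 20)}.
Taking the union: {(15, 11, 21), (19, 13, 17), (19, 13, 6), (25, 11, 26), (30, 6, 17), (30, 6, 6), (37, 21, 13), (39, 36, 20)}

{(15, 11, 21), (19, 13, 17), (19, 13, 6), (25, 11, 26), (30, 6, 17), (30, 6, 6), (37, 21, 13), (39, 36, 20)}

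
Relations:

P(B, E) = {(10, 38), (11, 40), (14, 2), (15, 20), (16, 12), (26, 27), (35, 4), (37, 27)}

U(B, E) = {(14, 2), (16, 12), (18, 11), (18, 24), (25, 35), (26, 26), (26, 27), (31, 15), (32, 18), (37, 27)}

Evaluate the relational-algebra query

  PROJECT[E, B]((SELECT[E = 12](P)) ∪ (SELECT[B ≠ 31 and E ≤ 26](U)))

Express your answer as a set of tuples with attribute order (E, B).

{(11, 18), (12, 16), (18, 32), (2, 14), (24, 18), (26, 26)}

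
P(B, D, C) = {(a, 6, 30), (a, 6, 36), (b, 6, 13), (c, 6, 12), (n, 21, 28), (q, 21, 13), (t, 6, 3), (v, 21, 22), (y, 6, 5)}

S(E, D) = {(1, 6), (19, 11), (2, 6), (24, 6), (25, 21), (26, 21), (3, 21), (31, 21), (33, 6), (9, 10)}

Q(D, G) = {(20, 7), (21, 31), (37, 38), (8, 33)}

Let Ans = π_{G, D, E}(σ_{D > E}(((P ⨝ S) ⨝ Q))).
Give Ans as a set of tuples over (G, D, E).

Joining P and S on D yields {(a, 6, 30, 1), (a, 6, 30, 2), (a, 6, 30, 24), (a, 6, 30, 33), (a, 6, 36, 1), (a, 6, 36, 2), (a, 6, 36, 24), (a, 6, 36, 33), (b, 6, 13, 1), (b, 6, 13, 2), (b, 6, 13, 24), (b, 6, 13, 33), (c, 6, 12, 1), (c, 6, 12, 2), (c, 6, 12, 24), (c, 6, 12, 33), (n, 21, 28, 25), (n, 21, 28, 26), (n, 21, 28, 3), (n, 21, 28, 31), (q, 21, 13, 25), (q, 21, 13, 26), (q, 21, 13, 3), (q, 21, 13, 31), (t, 6, 3, 1), (t, 6, 3, 2), (t, 6, 3, 24), (t, 6, 3, 33), (v, 21, 22, 25), (v, 21, 22, 26), (v, 21, 22, 3), (v, 21, 22, 31), (y, 6, 5, 1), (y, 6, 5, 2), (y, 6, 5, 24), (y, 6, 5, 33)}.
Joining (P ⨝ S) and Q on D yields {(n, 21, 28, 25, 31), (n, 21, 28, 26, 31), (n, 21, 28, 3, 31), (n, 21, 28, 31, 31), (q, 21, 13, 25, 31), (q, 21, 13, 26, 31), (q, 21, 13, 3, 31), (q, 21, 13, 31, 31), (v, 21, 22, 25, 31), (v, 21, 22, 26, 31), (v, 21, 22, 3, 31), (v, 21, 22, 31, 31)}.
Filtering on D > E leaves {(n, 21, 28, 3, 31), (q, 21, 13, 3, 31), (v, 21, 22, 3, 31)}.
Keep only column(s) G, D, E (2 duplicate(s) eliminated): {(31, 21, 3)}

{(31, 21, 3)}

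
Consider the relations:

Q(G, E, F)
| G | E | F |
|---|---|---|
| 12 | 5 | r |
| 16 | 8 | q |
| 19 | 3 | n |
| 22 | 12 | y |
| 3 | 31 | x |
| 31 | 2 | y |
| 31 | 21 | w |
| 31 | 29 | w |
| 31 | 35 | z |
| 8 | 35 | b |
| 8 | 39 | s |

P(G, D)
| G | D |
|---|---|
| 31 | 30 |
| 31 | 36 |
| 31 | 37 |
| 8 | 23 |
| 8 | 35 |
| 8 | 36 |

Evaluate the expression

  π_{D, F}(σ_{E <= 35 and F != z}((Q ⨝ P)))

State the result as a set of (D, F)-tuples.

{(23, b), (30, w), (30, y), (35, b), (36, b), (36, w), (36, y), (37, w), (37, y)}

Q ⋈ P (natural join on G): {(31, 2, y, 30), (31, 2, y, 36), (31, 2, y, 37), (31, 21, w, 30), (31, 21, w, 36), (31, 21, w, 37), (31, 29, w, 30), (31, 29, w, 36), (31, 29, w, 37), (31, 35, z, 30), (31, 35, z, 36), (31, 35, z, 37), (8, 35, b, 23), (8, 35, b, 35), (8, 35, b, 36), (8, 39, s, 23), (8, 39, s, 35), (8, 39, s, 36)}
Filtering on E <= 35 and F != z leaves {(31, 2, y, 30), (31, 2, y, 36), (31, 2, y, 37), (31, 21, w, 30), (31, 21, w, 36), (31, 21, w, 37), (31, 29, w, 30), (31, 29, w, 36), (31, 29, w, 37), (8, 35, b, 23), (8, 35, b, 35), (8, 35, b, 36)}.
π[D, F]: project onto (D, F) (3 duplicate(s) eliminated) → {(23, b), (30, w), (30, y), (35, b), (36, b), (36, w), (36, y), (37, w), (37, y)}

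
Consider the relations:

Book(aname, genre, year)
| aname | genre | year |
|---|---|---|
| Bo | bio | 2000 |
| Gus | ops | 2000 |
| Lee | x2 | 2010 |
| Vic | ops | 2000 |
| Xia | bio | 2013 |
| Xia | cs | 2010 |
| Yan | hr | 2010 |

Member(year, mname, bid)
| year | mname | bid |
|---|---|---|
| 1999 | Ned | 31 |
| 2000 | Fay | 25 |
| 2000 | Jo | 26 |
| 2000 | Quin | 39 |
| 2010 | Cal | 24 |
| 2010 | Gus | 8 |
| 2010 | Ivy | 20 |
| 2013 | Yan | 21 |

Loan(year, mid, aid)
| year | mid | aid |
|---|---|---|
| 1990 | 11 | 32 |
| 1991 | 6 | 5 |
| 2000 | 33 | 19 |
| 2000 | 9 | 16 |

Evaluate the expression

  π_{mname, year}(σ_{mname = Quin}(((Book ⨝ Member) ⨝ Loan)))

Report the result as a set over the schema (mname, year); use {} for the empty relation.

Book ⋈ Member (natural join on year): {(Bo, bio, 2000, Fay, 25), (Bo, bio, 2000, Jo, 26), (Bo, bio, 2000, Quin, 39), (Gus, ops, 2000, Fay, 25), (Gus, ops, 2000, Jo, 26), (Gus, ops, 2000, Quin, 39), (Lee, x2, 2010, Cal, 24), (Lee, x2, 2010, Gus, 8), (Lee, x2, 2010, Ivy, 20), (Vic, ops, 2000, Fay, 25), (Vic, ops, 2000, Jo, 26), (Vic, ops, 2000, Quin, 39), (Xia, bio, 2013, Yan, 21), (Xia, cs, 2010, Cal, 24), (Xia, cs, 2010, Gus, 8), (Xia, cs, 2010, Ivy, 20), (Yan, hr, 2010, Cal, 24), (Yan, hr, 2010, Gus, 8), (Yan, hr, 2010, Ivy, 20)}
(Book ⨝ Member) ⋈ Loan (natural join on year): {(Bo, bio, 2000, Fay, 25, 33, 19), (Bo, bio, 2000, Fay, 25, 9, 16), (Bo, bio, 2000, Jo, 26, 33, 19), (Bo, bio, 2000, Jo, 26, 9, 16), (Bo, bio, 2000, Quin, 39, 33, 19), (Bo, bio, 2000, Quin, 39, 9, 16), (Gus, ops, 2000, Fay, 25, 33, 19), (Gus, ops, 2000, Fay, 25, 9, 16), (Gus, ops, 2000, Jo, 26, 33, 19), (Gus, ops, 2000, Jo, 26, 9, 16), (Gus, ops, 2000, Quin, 39, 33, 19), (Gus, ops, 2000, Quin, 39, 9, 16), (Vic, ops, 2000, Fay, 25, 33, 19), (Vic, ops, 2000, Fay, 25, 9, 16), (Vic, ops, 2000, Jo, 26, 33, 19), (Vic, ops, 2000, Jo, 26, 9, 16), (Vic, ops, 2000, Quin, 39, 33, 19), (Vic, ops, 2000, Quin, 39, 9, 16)}
Filtering on mname = Quin leaves {(Bo, bio, 2000, Quin, 39, 33, 19), (Bo, bio, 2000, Quin, 39, 9, 16), (Gus, ops, 2000, Quin, 39, 33, 19), (Gus, ops, 2000, Quin, 39, 9, 16), (Vic, ops, 2000, Quin, 39, 33, 19), (Vic, ops, 2000, Quin, 39, 9, 16)}.
π_{mname, year} gives {(Quin, 2000)} (5 duplicate(s) eliminated).

{(Quin, 2000)}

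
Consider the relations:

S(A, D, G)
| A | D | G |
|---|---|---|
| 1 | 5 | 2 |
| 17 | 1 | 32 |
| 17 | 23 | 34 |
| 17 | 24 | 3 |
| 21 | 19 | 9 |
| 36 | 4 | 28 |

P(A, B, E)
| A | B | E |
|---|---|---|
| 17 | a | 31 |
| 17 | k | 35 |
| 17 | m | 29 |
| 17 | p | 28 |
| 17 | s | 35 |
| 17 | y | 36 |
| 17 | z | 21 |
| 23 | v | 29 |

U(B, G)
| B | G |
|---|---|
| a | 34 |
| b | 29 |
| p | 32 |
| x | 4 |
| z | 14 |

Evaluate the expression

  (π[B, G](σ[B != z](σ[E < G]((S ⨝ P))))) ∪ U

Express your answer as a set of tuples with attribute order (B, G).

{(a, 32), (a, 34), (b, 29), (m, 32), (m, 34), (p, 32), (p, 34), (x, 4), (z, 14)}

Natural join on A: {(17, 1, 32, a, 31), (17, 1, 32, k, 35), (17, 1, 32, m, 29), (17, 1, 32, p, 28), (17, 1, 32, s, 35), (17, 1, 32, y, 36), (17, 1, 32, z, 21), (17, 23, 34, a, 31), (17, 23, 34, k, 35), (17, 23, 34, m, 29), (17, 23, 34, p, 28), (17, 23, 34, s, 35), (17, 23, 34, y, 36), (17, 23, 34, z, 21), (17, 24, 3, a, 31), (17, 24, 3, k, 35), (17, 24, 3, m, 29), (17, 24, 3, p, 28), (17, 24, 3, s, 35), (17, 24, 3, y, 36), (17, 24, 3, z, 21)}
Selection E < G: {(17, 1, 32, a, 31), (17, 1, 32, m, 29), (17, 1, 32, p, 28), (17, 1, 32, z, 21), (17, 23, 34, a, 31), (17, 23, 34, m, 29), (17, 23, 34, p, 28), (17, 23, 34, z, 21)}
Selection B != z: {(17, 1, 32, a, 31), (17, 1, 32, m, 29), (17, 1, 32, p, 28), (17, 23, 34, a, 31), (17, 23, 34, m, 29), (17, 23, 34, p, 28)}
π[B, G]: project onto (B, G) → {(a, 32), (a, 34), (m, 32), (m, 34), (p, 32), (p, 34)}
Union: {(a, 32), (a, 34), (m, 32), (m, 34), (p, 32), (p, 34)} with {(a, 34), (b, 29), (p, 32), (x, 4), (z, 14)} → {(a, 32), (a, 34), (b, 29), (m, 32), (m, 34), (p, 32), (p, 34), (x, 4), (z, 14)}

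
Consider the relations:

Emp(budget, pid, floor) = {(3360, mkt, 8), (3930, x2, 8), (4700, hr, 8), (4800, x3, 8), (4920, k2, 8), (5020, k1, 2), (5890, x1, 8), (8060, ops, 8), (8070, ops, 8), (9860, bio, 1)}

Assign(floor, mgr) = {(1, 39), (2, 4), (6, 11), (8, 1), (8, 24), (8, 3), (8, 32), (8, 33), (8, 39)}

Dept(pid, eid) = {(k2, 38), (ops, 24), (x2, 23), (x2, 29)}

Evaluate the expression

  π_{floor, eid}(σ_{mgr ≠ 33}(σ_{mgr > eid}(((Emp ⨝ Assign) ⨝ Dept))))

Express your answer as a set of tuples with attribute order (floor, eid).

{(8, 23), (8, 24), (8, 29), (8, 38)}

Joining Emp and Assign on floor yields {(3360, mkt, 8, 1), (3360, mkt, 8, 24), (3360, mkt, 8, 3), (3360, mkt, 8, 32), (3360, mkt, 8, 33), (3360, mkt, 8, 39), (3930, x2, 8, 1), (3930, x2, 8, 24), (3930, x2, 8, 3), (3930, x2, 8, 32), (3930, x2, 8, 33), (3930, x2, 8, 39), (4700, hr, 8, 1), (4700, hr, 8, 24), (4700, hr, 8, 3), (4700, hr, 8, 32), (4700, hr, 8, 33), (4700, hr, 8, 39), (4800, x3, 8, 1), (4800, x3, 8, 24), (4800, x3, 8, 3), (4800, x3, 8, 32), (4800, x3, 8, 33), (4800, x3, 8, 39), (4920, k2, 8, 1), (4920, k2, 8, 24), (4920, k2, 8, 3), (4920, k2, 8, 32), (4920, k2, 8, 33), (4920, k2, 8, 39), (5020, k1, 2, 4), (5890, x1, 8, 1), (5890, x1, 8, 24), (5890, x1, 8, 3), (5890, x1, 8, 32), (5890, x1, 8, 33), (5890, x1, 8, 39), (8060, ops, 8, 1), (8060, ops, 8, 24), (8060, ops, 8, 3), (8060, ops, 8, 32), (8060, ops, 8, 33), (8060, ops, 8, 39), (8070, ops, 8, 1), (8070, ops, 8, 24), (8070, ops, 8, 3), (8070, ops, 8, 32), (8070, ops, 8, 33), (8070, ops, 8, 39), (9860, bio, 1, 39)}.
Joining (Emp ⨝ Assign) and Dept on pid yields {(3930, x2, 8, 1, 23), (3930, x2, 8, 1, 29), (3930, x2, 8, 24, 23), (3930, x2, 8, 24, 29), (3930, x2, 8, 3, 23), (3930, x2, 8, 3, 29), (3930, x2, 8, 32, 23), (3930, x2, 8, 32, 29), (3930, x2, 8, 33, 23), (3930, x2, 8, 33, 29), (3930, x2, 8, 39, 23), (3930, x2, 8, 39, 29), (4920, k2, 8, 1, 38), (4920, k2, 8, 24, 38), (4920, k2, 8, 3, 38), (4920, k2, 8, 32, 38), (4920, k2, 8, 33, 38), (4920, k2, 8, 39, 38), (8060, ops, 8, 1, 24), (8060, ops, 8, 24, 24), (8060, ops, 8, 3, 24), (8060, ops, 8, 32, 24), (8060, ops, 8, 33, 24), (8060, ops, 8, 39, 24), (8070, ops, 8, 1, 24), (8070, ops, 8, 24, 24), (8070, ops, 8, 3, 24), (8070, ops, 8, 32, 24), (8070, ops, 8, 33, 24), (8070, ops, 8, 39, 24)}.
Apply σ_{mgr > eid}; surviving tuples: {(3930, x2, 8, 24, 23), (3930, x2, 8, 32, 23), (3930, x2, 8, 32, 29), (3930, x2, 8, 33, 23), (3930, x2, 8, 33, 29), (3930, x2, 8, 39, 23), (3930, x2, 8, 39, 29), (4920, k2, 8, 39, 38), (8060, ops, 8, 32, 24), (8060, ops, 8, 33, 24), (8060, ops, 8, 39, 24), (8070, ops, 8, 32, 24), (8070, ops, 8, 33, 24), (8070, ops, 8, 39, 24)}
Apply σ_{mgr ≠ 33}; surviving tuples: {(3930, x2, 8, 24, 23), (3930, x2, 8, 32, 23), (3930, x2, 8, 32, 29), (3930, x2, 8, 39, 23), (3930, x2, 8, 39, 29), (4920, k2, 8, 39, 38), (8060, ops, 8, 32, 24), (8060, ops, 8, 39, 24), (8070, ops, 8, 32, 24), (8070, ops, 8, 39, 24)}
π[floor, eid]: project onto (floor, eid) (6 duplicate(s) eliminated) → {(8, 23), (8, 24), (8, 29), (8, 38)}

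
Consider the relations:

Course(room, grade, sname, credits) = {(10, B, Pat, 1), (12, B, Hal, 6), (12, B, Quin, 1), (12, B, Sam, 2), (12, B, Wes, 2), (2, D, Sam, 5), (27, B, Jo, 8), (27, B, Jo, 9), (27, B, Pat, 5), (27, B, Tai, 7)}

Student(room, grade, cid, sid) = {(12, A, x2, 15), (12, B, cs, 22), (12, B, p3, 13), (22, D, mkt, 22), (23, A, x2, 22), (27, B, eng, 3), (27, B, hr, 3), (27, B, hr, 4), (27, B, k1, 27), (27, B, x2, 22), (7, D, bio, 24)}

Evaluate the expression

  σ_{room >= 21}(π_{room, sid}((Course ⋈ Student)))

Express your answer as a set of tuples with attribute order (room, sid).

Natural join on room, grade: {(12, B, Hal, 6, cs, 22), (12, B, Hal, 6, p3, 13), (12, B, Quin, 1, cs, 22), (12, B, Quin, 1, p3, 13), (12, B, Sam, 2, cs, 22), (12, B, Sam, 2, p3, 13), (12, B, Wes, 2, cs, 22), (12, B, Wes, 2, p3, 13), (27, B, Jo, 8, eng, 3), (27, B, Jo, 8, hr, 3), (27, B, Jo, 8, hr, 4), (27, B, Jo, 8, k1, 27), (27, B, Jo, 8, x2, 22), (27, B, Jo, 9, eng, 3), (27, B, Jo, 9, hr, 3), (27, B, Jo, 9, hr, 4), (27, B, Jo, 9, k1, 27), (27, B, Jo, 9, x2, 22), (27, B, Pat, 5, eng, 3), (27, B, Pat, 5, hr, 3), (27, B, Pat, 5, hr, 4), (27, B, Pat, 5, k1, 27), (27, B, Pat, 5, x2, 22), (27, B, Tai, 7, eng, 3), (27, B, Tai, 7, hr, 3), (27, B, Tai, 7, hr, 4), (27, B, Tai, 7, k1, 27), (27, B, Tai, 7, x2, 22)}
π[room, sid]: project onto (room, sid) (22 duplicate(s) eliminated) → {(12, 13), (12, 22), (27, 22), (27, 27), (27, 3), (27, 4)}
Selection room >= 21: {(27, 22), (27, 27), (27, 3), (27, 4)}

{(27, 22), (27, 27), (27, 3), (27, 4)}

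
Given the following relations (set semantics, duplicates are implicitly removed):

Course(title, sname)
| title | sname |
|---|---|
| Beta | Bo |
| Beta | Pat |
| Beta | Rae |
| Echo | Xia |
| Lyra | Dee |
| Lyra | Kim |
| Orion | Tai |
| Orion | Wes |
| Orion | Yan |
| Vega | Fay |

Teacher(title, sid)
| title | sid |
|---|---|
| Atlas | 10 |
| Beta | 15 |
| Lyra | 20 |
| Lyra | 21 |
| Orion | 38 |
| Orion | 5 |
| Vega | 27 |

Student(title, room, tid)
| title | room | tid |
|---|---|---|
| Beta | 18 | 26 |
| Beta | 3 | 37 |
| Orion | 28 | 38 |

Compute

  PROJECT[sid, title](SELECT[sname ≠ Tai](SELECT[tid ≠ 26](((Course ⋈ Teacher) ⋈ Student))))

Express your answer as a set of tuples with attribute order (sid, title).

Joining Course and Teacher on title yields {(Beta, Bo, 15), (Beta, Pat, 15), (Beta, Rae, 15), (Lyra, Dee, 20), (Lyra, Dee, 21), (Lyra, Kim, 20), (Lyra, Kim, 21), (Orion, Tai, 38), (Orion, Tai, 5), (Orion, Wes, 38), (Orion, Wes, 5), (Orion, Yan, 38), (Orion, Yan, 5), (Vega, Fay, 27)}.
Joining (Course ⋈ Teacher) and Student on title yields {(Beta, Bo, 15, 18, 26), (Beta, Bo, 15, 3, 37), (Beta, Pat, 15, 18, 26), (Beta, Pat, 15, 3, 37), (Beta, Rae, 15, 18, 26), (Beta, Rae, 15, 3, 37), (Orion, Tai, 38, 28, 38), (Orion, Tai, 5, 28, 38), (Orion, Wes, 38, 28, 38), (Orion, Wes, 5, 28, 38), (Orion, Yan, 38, 28, 38), (Orion, Yan, 5, 28, 38)}.
Filtering on tid ≠ 26 leaves {(Beta, Bo, 15, 3, 37), (Beta, Pat, 15, 3, 37), (Beta, Rae, 15, 3, 37), (Orion, Tai, 38, 28, 38), (Orion, Tai, 5, 28, 38), (Orion, Wes, 38, 28, 38), (Orion, Wes, 5, 28, 38), (Orion, Yan, 38, 28, 38), (Orion, Yan, 5, 28, 38)}.
Filtering on sname ≠ Tai leaves {(Beta, Bo, 15, 3, 37), (Beta, Pat, 15, 3, 37), (Beta, Rae, 15, 3, 37), (Orion, Wes, 38, 28, 38), (Orion, Wes, 5, 28, 38), (Orion, Yan, 38, 28, 38), (Orion, Yan, 5, 28, 38)}.
π[sid, title]: project onto (sid, title) (4 duplicate(s) eliminated) → {(15, Beta), (38, Orion), (5, Orion)}

{(15, Beta), (38, Orion), (5, Orion)}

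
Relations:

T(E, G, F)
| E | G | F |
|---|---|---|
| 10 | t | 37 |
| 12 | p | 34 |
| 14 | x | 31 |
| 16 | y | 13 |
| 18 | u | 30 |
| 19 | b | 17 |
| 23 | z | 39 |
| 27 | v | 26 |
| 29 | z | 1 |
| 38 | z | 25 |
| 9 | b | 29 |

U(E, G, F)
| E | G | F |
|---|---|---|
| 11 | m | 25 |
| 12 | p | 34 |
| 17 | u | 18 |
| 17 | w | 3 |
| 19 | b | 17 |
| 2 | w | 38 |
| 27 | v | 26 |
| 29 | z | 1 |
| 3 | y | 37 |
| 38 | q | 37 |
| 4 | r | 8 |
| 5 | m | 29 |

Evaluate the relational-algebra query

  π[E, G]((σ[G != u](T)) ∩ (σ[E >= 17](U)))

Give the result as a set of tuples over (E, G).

{(19, b), (27, v), (29, z)}

σ[G != u]: keep tuples satisfying G != u → {(10, t, 37), (12, p, 34), (14, x, 31), (16, y, 13), (19, b, 17), (23, z, 39), (27, v, 26), (29, z, 1), (38, z, 25), (9, b, 29)}
σ[E >= 17]: keep tuples satisfying E >= 17 → {(17, u, 18), (17, w, 3), (19, b, 17), (27, v, 26), (29, z, 1), (38, q, 37)}
Set intersection of the two operands is {(19, b, 17), (27, v, 26), (29, z, 1)}.
Projecting to E, G: {(19, b), (27, v), (29, z)}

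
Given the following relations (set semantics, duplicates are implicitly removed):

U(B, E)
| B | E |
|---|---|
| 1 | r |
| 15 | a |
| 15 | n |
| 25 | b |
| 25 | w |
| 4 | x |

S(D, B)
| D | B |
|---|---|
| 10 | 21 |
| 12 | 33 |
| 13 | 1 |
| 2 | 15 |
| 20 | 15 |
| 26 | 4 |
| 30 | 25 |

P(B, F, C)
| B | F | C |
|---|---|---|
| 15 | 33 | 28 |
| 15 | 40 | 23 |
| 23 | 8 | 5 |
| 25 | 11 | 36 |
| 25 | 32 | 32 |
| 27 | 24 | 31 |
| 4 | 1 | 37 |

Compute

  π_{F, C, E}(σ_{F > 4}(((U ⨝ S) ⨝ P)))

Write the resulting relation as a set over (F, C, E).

Natural join on B: {(1, r, 13), (15, a, 2), (15, a, 20), (15, n, 2), (15, n, 20), (25, b, 30), (25, w, 30), (4, x, 26)}
Natural join on B: {(15, a, 2, 33, 28), (15, a, 2, 40, 23), (15, a, 20, 33, 28), (15, a, 20, 40, 23), (15, n, 2, 33, 28), (15, n, 2, 40, 23), (15, n, 20, 33, 28), (15, n, 20, 40, 23), (25, b, 30, 11, 36), (25, b, 30, 32, 32), (25, w, 30, 11, 36), (25, w, 30, 32, 32), (4, x, 26, 1, 37)}
Apply σ_{F > 4}; surviving tuples: {(15, a, 2, 33, 28), (15, a, 2, 40, 23), (15, a, 20, 33, 28), (15, a, 20, 40, 23), (15, n, 2, 33, 28), (15, n, 2, 40, 23), (15, n, 20, 33, 28), (15, n, 20, 40, 23), (25, b, 30, 11, 36), (25, b, 30, 32, 32), (25, w, 30, 11, 36), (25, w, 30, 32, 32)}
Projecting to F, C, E (4 duplicate(s) eliminated): {(11, 36, b), (11, 36, w), (32, 32, b), (32, 32, w), (33, 28, a), (33, 28, n), (40, 23, a), (40, 23, n)}

{(11, 36, b), (11, 36, w), (32, 32, b), (32, 32, w), (33, 28, a), (33, 28, n), (40, 23, a), (40, 23, n)}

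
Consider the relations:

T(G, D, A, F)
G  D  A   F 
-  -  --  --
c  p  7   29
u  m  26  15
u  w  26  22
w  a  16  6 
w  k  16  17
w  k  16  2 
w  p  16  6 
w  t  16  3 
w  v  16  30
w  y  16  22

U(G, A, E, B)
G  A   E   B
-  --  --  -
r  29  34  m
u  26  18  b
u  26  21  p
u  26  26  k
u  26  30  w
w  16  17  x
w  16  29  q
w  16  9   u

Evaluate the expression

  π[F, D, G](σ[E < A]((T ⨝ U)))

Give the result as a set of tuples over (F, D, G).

Joining T and U on G, A yields {(u, m, 26, 15, 18, b), (u, m, 26, 15, 21, p), (u, m, 26, 15, 26, k), (u, m, 26, 15, 30, w), (u, w, 26, 22, 18, b), (u, w, 26, 22, 21, p), (u, w, 26, 22, 26, k), (u, w, 26, 22, 30, w), (w, a, 16, 6, 17, x), (w, a, 16, 6, 29, q), (w, a, 16, 6, 9, u), (w, k, 16, 17, 17, x), (w, k, 16, 17, 29, q), (w, k, 16, 17, 9, u), (w, k, 16, 2, 17, x), (w, k, 16, 2, 29, q), (w, k, 16, 2, 9, u), (w, p, 16, 6, 17, x), (w, p, 16, 6, 29, q), (w, p, 16, 6, 9, u), (w, t, 16, 3, 17, x), (w, t, 16, 3, 29, q), (w, t, 16, 3, 9, u), (w, v, 16, 30, 17, x), (w, v, 16, 30, 29, q), (w, v, 16, 30, 9, u), (w, y, 16, 22, 17, x), (w, y, 16, 22, 29, q), (w, y, 16, 22, 9, u)}.
Selection E < A: {(u, m, 26, 15, 18, b), (u, m, 26, 15, 21, p), (u, w, 26, 22, 18, b), (u, w, 26, 22, 21, p), (w, a, 16, 6, 9, u), (w, k, 16, 17, 9, u), (w, k, 16, 2, 9, u), (w, p, 16, 6, 9, u), (w, t, 16, 3, 9, u), (w, v, 16, 30, 9, u), (w, y, 16, 22, 9, u)}
Keep only column(s) F, D, G (2 duplicate(s) eliminated): {(15, m, u), (17, k, w), (2, k, w), (22, w, u), (22, y, w), (3, t, w), (30, v, w), (6, a, w), (6, p, w)}

{(15, m, u), (17, k, w), (2, k, w), (22, w, u), (22, y, w), (3, t, w), (30, v, w), (6, a, w), (6, p, w)}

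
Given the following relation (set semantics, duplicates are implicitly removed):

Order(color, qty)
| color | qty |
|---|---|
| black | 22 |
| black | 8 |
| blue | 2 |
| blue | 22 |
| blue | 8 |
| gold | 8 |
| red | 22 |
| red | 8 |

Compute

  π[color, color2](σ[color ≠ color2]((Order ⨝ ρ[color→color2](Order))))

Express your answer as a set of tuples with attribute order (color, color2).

ρ[color→color2]: schema becomes (color2, qty); tuples unchanged.
Joining Order and ρ[color→color2](Order) on qty yields {(black, 22, black), (black, 22, blue), (black, 22, red), (black, 8, black), (black, 8, blue), (black, 8, gold), (black, 8, red), (blue, 2, blue), (blue, 22, black), (blue, 22, blue), (blue, 22, red), (blue, 8, black), (blue, 8, blue), (blue, 8, gold), (blue, 8, red), (gold, 8, black), (gold, 8, blue), (gold, 8, gold), (gold, 8, red), (red, 22, black), (red, 22, blue), (red, 22, red), (red, 8, black), (red, 8, blue), (red, 8, gold), (red, 8, red)}.
Apply σ_{color ≠ color2}; surviving tuples: {(black, 22, blue), (black, 22, red), (black, 8, blue), (black, 8, gold), (black, 8, red), (blue, 22, black), (blue, 22, red), (blue, 8, black), (blue, 8, gold), (blue, 8, red), (gold, 8, black), (gold, 8, blue), (gold, 8, red), (red, 22, black), (red, 22, blue), (red, 8, black), (red, 8, blue), (red, 8, gold)}
Keep only column(s) color, color2 (6 duplicate(s) eliminated): {(black, blue), (black, gold), (black, red), (blue, black), (blue, gold), (blue, red), (gold, black), (gold, blue), (gold, red), (red, black), (red, blue), (red, gold)}

{(black, blue), (black, gold), (black, red), (blue, black), (blue, gold), (blue, red), (gold, black), (gold, blue), (gold, red), (red, black), (red, blue), (red, gold)}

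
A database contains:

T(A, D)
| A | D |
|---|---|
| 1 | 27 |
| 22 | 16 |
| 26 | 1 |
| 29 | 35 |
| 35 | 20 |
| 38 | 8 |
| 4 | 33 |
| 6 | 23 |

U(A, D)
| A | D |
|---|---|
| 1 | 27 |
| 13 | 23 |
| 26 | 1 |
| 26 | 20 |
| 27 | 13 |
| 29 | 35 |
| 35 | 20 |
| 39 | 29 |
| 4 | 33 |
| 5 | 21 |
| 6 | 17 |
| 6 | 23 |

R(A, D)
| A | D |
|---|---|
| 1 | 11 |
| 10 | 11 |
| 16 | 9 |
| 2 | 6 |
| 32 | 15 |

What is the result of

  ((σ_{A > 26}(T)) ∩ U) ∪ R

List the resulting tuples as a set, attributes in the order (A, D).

{(1, 11), (10, 11), (16, 9), (2, 6), (29, 35), (32, 15), (35, 20)}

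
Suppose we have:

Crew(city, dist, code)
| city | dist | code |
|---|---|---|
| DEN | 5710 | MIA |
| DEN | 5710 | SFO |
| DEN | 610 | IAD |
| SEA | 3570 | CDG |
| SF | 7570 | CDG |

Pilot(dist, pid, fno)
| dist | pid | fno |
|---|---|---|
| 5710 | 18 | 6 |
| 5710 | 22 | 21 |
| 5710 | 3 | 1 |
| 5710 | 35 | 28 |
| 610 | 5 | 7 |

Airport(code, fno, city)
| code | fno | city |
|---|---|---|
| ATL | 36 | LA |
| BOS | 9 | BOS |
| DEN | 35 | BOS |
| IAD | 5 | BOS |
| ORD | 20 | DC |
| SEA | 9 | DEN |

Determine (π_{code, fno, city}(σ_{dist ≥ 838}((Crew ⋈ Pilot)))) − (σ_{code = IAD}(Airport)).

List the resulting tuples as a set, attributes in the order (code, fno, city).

{(MIA, 1, DEN), (MIA, 21, DEN), (MIA, 28, DEN), (MIA, 6, DEN), (SFO, 1, DEN), (SFO, 21, DEN), (SFO, 28, DEN), (SFO, 6, DEN)}

Joining Crew and Pilot on dist yields {(DEN, 5710, MIA, 18, 6), (DEN, 5710, MIA, 22, 21), (DEN, 5710, MIA, 3, 1), (DEN, 5710, MIA, 35, 28), (DEN, 5710, SFO, 18, 6), (DEN, 5710, SFO, 22, 21), (DEN, 5710, SFO, 3, 1), (DEN, 5710, SFO, 35, 28), (DEN, 610, IAD, 5, 7)}.
Selection dist ≥ 838: {(DEN, 5710, MIA, 18, 6), (DEN, 5710, MIA, 22, 21), (DEN, 5710, MIA, 3, 1), (DEN, 5710, MIA, 35, 28), (DEN, 5710, SFO, 18, 6), (DEN, 5710, SFO, 22, 21), (DEN, 5710, SFO, 3, 1), (DEN, 5710, SFO, 35, 28)}
Projecting to code, fno, city: {(MIA, 1, DEN), (MIA, 21, DEN), (MIA, 28, DEN), (MIA, 6, DEN), (SFO, 1, DEN), (SFO, 21, DEN), (SFO, 28, DEN), (SFO, 6, DEN)}
Selection code = IAD: {(IAD, 5, BOS)}
Set difference of the two operands is {(MIA, 1, DEN), (MIA, 21, DEN), (MIA, 28, DEN), (MIA, 6, DEN), (SFO, 1, DEN), (SFO, 21, DEN), (SFO, 28, DEN), (SFO, 6, DEN)}.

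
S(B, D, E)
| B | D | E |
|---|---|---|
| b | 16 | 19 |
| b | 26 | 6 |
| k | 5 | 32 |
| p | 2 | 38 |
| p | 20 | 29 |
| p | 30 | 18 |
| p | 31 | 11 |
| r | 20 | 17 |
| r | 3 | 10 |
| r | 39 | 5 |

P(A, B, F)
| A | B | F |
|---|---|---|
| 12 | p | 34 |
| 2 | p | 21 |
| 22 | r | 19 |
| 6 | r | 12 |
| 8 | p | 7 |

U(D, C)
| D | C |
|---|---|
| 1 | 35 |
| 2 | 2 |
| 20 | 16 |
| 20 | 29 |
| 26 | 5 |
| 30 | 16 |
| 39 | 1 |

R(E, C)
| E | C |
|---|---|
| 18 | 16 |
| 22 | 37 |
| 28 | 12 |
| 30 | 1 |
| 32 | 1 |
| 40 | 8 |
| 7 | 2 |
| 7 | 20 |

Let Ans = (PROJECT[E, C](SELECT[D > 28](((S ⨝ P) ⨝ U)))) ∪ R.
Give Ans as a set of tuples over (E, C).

S ⋈ P (natural join on B): {(p, 2, 38, 12, 34), (p, 2, 38, 2, 21), (p, 2, 38, 8, 7), (p, 20, 29, 12, 34), (p, 20, 29, 2, 21), (p, 20, 29, 8, 7), (p, 30, 18, 12, 34), (p, 30, 18, 2, 21), (p, 30, 18, 8, 7), (p, 31, 11, 12, 34), (p, 31, 11, 2, 21), (p, 31, 11, 8, 7), (r, 20, 17, 22, 19), (r, 20, 17, 6, 12), (r, 3, 10, 22, 19), (r, 3, 10, 6, 12), (r, 39, 5, 22, 19), (r, 39, 5, 6, 12)}
(S ⨝ P) ⋈ U (natural join on D): {(p, 2, 38, 12, 34, 2), (p, 2, 38, 2, 21, 2), (p, 2, 38, 8, 7, 2), (p, 20, 29, 12, 34, 16), (p, 20, 29, 12, 34, 29), (p, 20, 29, 2, 21, 16), (p, 20, 29, 2, 21, 29), (p, 20, 29, 8, 7, 16), (p, 20, 29, 8, 7, 29), (p, 30, 18, 12, 34, 16), (p, 30, 18, 2, 21, 16), (p, 30, 18, 8, 7, 16), (r, 20, 17, 22, 19, 16), (r, 20, 17, 22, 19, 29), (r, 20, 17, 6, 12, 16), (r, 20, 17, 6, 12, 29), (r, 39, 5, 22, 19, 1), (r, 39, 5, 6, 12, 1)}
σ[D > 28]: keep tuples satisfying D > 28 → {(p, 30, 18, 12, 34, 16), (p, 30, 18, 2, 21, 16), (p, 30, 18, 8, 7, 16), (r, 39, 5, 22, 19, 1), (r, 39, 5, 6, 12, 1)}
π_{E, C} gives {(18, 16), (5, 1)} (3 duplicate(s) eliminated).
Set union of the two operands is {(18, 16), (22, 37), (28, 12), (30, 1), (32, 1), (40, 8), (5, 1), (7, 2), (7, 20)}.

{(18, 16), (22, 37), (28, 12), (30, 1), (32, 1), (40, 8), (5, 1), (7, 2), (7, 20)}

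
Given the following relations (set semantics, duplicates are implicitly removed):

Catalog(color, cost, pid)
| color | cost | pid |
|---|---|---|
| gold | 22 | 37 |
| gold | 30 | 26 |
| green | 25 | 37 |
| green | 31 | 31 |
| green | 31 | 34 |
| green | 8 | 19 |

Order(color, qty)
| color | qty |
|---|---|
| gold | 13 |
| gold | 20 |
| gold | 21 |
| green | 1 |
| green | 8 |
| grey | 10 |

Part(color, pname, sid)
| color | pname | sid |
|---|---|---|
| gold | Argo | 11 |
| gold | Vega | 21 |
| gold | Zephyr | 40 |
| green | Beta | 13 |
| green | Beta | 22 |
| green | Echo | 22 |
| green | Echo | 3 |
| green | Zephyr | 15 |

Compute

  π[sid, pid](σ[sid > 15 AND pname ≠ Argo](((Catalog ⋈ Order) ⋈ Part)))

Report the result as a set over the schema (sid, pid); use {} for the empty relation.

{(21, 26), (21, 37), (22, 19), (22, 31), (22, 34), (22, 37), (40, 26), (40, 37)}

Natural join on color: {(gold, 22, 37, 13), (gold, 22, 37, 20), (gold, 22, 37, 21), (gold, 30, 26, 13), (gold, 30, 26, 20), (gold, 30, 26, 21), (green, 25, 37, 1), (green, 25, 37, 8), (green, 31, 31, 1), (green, 31, 31, 8), (green, 31, 34, 1), (green, 31, 34, 8), (green, 8, 19, 1), (green, 8, 19, 8)}
Natural join on color: {(gold, 22, 37, 13, Argo, 11), (gold, 22, 37, 13, Vega, 21), (gold, 22, 37, 13, Zephyr, 40), (gold, 22, 37, 20, Argo, 11), (gold, 22, 37, 20, Vega, 21), (gold, 22, 37, 20, Zephyr, 40), (gold, 22, 37, 21, Argo, 11), (gold, 22, 37, 21, Vega, 21), (gold, 22, 37, 21, Zephyr, 40), (gold, 30, 26, 13, Argo, 11), (gold, 30, 26, 13, Vega, 21), (gold, 30, 26, 13, Zephyr, 40), (gold, 30, 26, 20, Argo, 11), (gold, 30, 26, 20, Vega, 21), (gold, 30, 26, 20, Zephyr, 40), (gold, 30, 26, 21, Argo, 11), (gold, 30, 26, 21, Vega, 21), (gold, 30, 26, 21, Zephyr, 40), (green, 25, 37, 1, Beta, 13), (green, 25, 37, 1, Beta, 22), (green, 25, 37, 1, Echo, 22), (green, 25, 37, 1, Echo, 3), (green, 25, 37, 1, Zephyr, 15), (green, 25, 37, 8, Beta, 13), (green, 25, 37, 8, Beta, 22), (green, 25, 37, 8, Echo, 22), (green, 25, 37, 8, Echo, 3), (green, 25, 37, 8, Zephyr, 15), (green, 31, 31, 1, Beta, 13), (green, 31, 31, 1, Beta, 22), (green, 31, 31, 1, Echo, 22), (green, 31, 31, 1, Echo, 3), (green, 31, 31, 1, Zephyr, 15), (green, 31, 31, 8, Beta, 13), (green, 31, 31, 8, Beta, 22), (green, 31, 31, 8, Echo, 22), (green, 31, 31, 8, Echo, 3), (green, 31, 31, 8, Zephyr, 15), (green, 31, 34, 1, Beta, 13), (green, 31, 34, 1, Beta, 22), (green, 31, 34, 1, Echo, 22), (green, 31, 34, 1, Echo, 3), (green, 31, 34, 1, Zephyr, 15), (green, 31, 34, 8, Beta, 13), (green, 31, 34, 8, Beta, 22), (green, 31, 34, 8, Echo, 22), (green, 31, 34, 8, Echo, 3), (green, 31, 34, 8, Zephyr, 15), (green, 8, 19, 1, Beta, 13), (green, 8, 19, 1, Beta, 22), (green, 8, 19, 1, Echo, 22), (green, 8, 19, 1, Echo, 3), (green, 8, 19, 1, Zephyr, 15), (green, 8, 19, 8, Beta, 13), (green, 8, 19, 8, Beta, 22), (green, 8, 19, 8, Echo, 22), (green, 8, 19, 8, Echo, 3), (green, 8, 19, 8, Zephyr, 15)}
σ[sid > 15 AND pname ≠ Argo]: keep tuples satisfying sid > 15 AND pname ≠ Argo → {(gold, 22, 37, 13, Vega, 21), (gold, 22, 37, 13, Zephyr, 40), (gold, 22, 37, 20, Vega, 21), (gold, 22, 37, 20, Zephyr, 40), (gold, 22, 37, 21, Vega, 21), (gold, 22, 37, 21, Zephyr, 40), (gold, 30, 26, 13, Vega, 21), (gold, 30, 26, 13, Zephyr, 40), (gold, 30, 26, 20, Vega, 21), (gold, 30, 26, 20, Zephyr, 40), (gold, 30, 26, 21, Vega, 21), (gold, 30, 26, 21, Zephyr, 40), (green, 25, 37, 1, Beta, 22), (green, 25, 37, 1, Echo, 22), (green, 25, 37, 8, Beta, 22), (green, 25, 37, 8, Echo, 22), (green, 31, 31, 1, Beta, 22), (green, 31, 31, 1, Echo, 22), (green, 31, 31, 8, Beta, 22), (green, 31, 31, 8, Echo, 22), (green, 31, 34, 1, Beta, 22), (green, 31, 34, 1, Echo, 22), (green, 31, 34, 8, Beta, 22), (green, 31, 34, 8, Echo, 22), (green, 8, 19, 1, Beta, 22), (green, 8, 19, 1, Echo, 22), (green, 8, 19, 8, Beta, 22), (green, 8, 19, 8, Echo, 22)}
π_{sid, pid} gives {(21, 26), (21, 37), (22, 19), (22, 31), (22, 34), (22, 37), (40, 26), (40, 37)} (20 duplicate(s) eliminated).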